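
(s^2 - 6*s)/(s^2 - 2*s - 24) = s/(s + 4)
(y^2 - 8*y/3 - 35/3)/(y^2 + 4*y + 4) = (3*y^2 - 8*y - 35)/(3*(y^2 + 4*y + 4))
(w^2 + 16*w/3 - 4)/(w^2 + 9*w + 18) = (w - 2/3)/(w + 3)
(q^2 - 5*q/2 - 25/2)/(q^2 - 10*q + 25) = (q + 5/2)/(q - 5)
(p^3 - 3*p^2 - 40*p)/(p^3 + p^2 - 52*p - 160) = p/(p + 4)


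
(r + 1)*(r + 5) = r^2 + 6*r + 5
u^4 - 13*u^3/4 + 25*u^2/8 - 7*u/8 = u*(u - 7/4)*(u - 1)*(u - 1/2)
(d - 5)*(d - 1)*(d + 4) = d^3 - 2*d^2 - 19*d + 20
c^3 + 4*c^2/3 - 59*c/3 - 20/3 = (c - 4)*(c + 1/3)*(c + 5)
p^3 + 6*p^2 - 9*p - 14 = (p - 2)*(p + 1)*(p + 7)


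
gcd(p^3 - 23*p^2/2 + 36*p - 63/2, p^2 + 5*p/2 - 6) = p - 3/2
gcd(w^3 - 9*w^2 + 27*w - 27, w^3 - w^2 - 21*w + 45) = w^2 - 6*w + 9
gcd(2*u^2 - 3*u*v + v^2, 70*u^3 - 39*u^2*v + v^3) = 2*u - v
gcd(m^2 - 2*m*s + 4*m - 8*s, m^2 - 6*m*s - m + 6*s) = 1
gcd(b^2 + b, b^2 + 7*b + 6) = b + 1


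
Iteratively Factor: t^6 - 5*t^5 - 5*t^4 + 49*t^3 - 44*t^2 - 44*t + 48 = (t - 2)*(t^5 - 3*t^4 - 11*t^3 + 27*t^2 + 10*t - 24) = (t - 2)*(t - 1)*(t^4 - 2*t^3 - 13*t^2 + 14*t + 24) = (t - 2)^2*(t - 1)*(t^3 - 13*t - 12) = (t - 4)*(t - 2)^2*(t - 1)*(t^2 + 4*t + 3) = (t - 4)*(t - 2)^2*(t - 1)*(t + 3)*(t + 1)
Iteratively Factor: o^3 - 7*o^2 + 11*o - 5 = (o - 1)*(o^2 - 6*o + 5) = (o - 5)*(o - 1)*(o - 1)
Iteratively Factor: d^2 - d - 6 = (d + 2)*(d - 3)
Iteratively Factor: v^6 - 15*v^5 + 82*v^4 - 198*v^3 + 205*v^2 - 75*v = (v - 1)*(v^5 - 14*v^4 + 68*v^3 - 130*v^2 + 75*v) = (v - 5)*(v - 1)*(v^4 - 9*v^3 + 23*v^2 - 15*v) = (v - 5)*(v - 1)^2*(v^3 - 8*v^2 + 15*v) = (v - 5)^2*(v - 1)^2*(v^2 - 3*v) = (v - 5)^2*(v - 3)*(v - 1)^2*(v)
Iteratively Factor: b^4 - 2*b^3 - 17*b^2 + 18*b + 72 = (b - 3)*(b^3 + b^2 - 14*b - 24) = (b - 3)*(b + 2)*(b^2 - b - 12) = (b - 3)*(b + 2)*(b + 3)*(b - 4)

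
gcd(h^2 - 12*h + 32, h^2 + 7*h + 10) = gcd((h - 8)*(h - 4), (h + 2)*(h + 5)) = 1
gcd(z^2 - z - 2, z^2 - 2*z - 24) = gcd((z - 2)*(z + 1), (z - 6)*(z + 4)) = 1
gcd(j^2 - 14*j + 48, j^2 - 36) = j - 6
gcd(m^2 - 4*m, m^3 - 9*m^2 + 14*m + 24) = m - 4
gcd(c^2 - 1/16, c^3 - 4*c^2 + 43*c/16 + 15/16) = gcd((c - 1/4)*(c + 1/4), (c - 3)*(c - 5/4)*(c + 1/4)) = c + 1/4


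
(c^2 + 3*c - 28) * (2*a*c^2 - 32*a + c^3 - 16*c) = 2*a*c^4 + 6*a*c^3 - 88*a*c^2 - 96*a*c + 896*a + c^5 + 3*c^4 - 44*c^3 - 48*c^2 + 448*c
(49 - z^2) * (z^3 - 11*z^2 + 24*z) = -z^5 + 11*z^4 + 25*z^3 - 539*z^2 + 1176*z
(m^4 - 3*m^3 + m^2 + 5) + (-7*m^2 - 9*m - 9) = m^4 - 3*m^3 - 6*m^2 - 9*m - 4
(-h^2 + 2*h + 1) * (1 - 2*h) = 2*h^3 - 5*h^2 + 1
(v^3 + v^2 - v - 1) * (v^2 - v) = v^5 - 2*v^3 + v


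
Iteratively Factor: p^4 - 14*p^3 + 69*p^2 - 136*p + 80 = (p - 5)*(p^3 - 9*p^2 + 24*p - 16) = (p - 5)*(p - 1)*(p^2 - 8*p + 16) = (p - 5)*(p - 4)*(p - 1)*(p - 4)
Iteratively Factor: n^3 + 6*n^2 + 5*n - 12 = (n - 1)*(n^2 + 7*n + 12) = (n - 1)*(n + 3)*(n + 4)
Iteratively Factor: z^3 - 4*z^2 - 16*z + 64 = (z - 4)*(z^2 - 16) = (z - 4)*(z + 4)*(z - 4)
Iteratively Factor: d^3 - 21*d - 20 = (d - 5)*(d^2 + 5*d + 4) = (d - 5)*(d + 1)*(d + 4)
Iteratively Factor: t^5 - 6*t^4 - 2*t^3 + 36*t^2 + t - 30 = (t + 1)*(t^4 - 7*t^3 + 5*t^2 + 31*t - 30) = (t - 3)*(t + 1)*(t^3 - 4*t^2 - 7*t + 10) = (t - 3)*(t + 1)*(t + 2)*(t^2 - 6*t + 5) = (t - 5)*(t - 3)*(t + 1)*(t + 2)*(t - 1)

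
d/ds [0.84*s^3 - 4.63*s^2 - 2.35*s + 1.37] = 2.52*s^2 - 9.26*s - 2.35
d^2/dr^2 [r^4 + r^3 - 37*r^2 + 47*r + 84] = 12*r^2 + 6*r - 74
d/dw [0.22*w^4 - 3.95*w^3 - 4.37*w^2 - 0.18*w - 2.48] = 0.88*w^3 - 11.85*w^2 - 8.74*w - 0.18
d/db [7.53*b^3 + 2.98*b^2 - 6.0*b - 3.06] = 22.59*b^2 + 5.96*b - 6.0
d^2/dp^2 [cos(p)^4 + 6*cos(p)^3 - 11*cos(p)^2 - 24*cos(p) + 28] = -16*sin(p)^4 - 24*sin(p)^2 + 39*cos(p)/2 - 27*cos(3*p)/2 + 18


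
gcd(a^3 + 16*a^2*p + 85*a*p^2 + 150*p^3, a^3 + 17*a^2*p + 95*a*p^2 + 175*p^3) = a^2 + 10*a*p + 25*p^2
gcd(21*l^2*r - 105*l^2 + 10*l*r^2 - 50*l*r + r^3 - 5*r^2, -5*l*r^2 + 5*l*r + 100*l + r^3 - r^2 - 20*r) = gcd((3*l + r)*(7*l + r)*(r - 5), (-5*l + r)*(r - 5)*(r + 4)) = r - 5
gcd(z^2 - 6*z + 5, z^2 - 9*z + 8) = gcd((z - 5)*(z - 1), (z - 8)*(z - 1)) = z - 1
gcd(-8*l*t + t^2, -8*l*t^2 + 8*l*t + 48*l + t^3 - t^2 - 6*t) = -8*l + t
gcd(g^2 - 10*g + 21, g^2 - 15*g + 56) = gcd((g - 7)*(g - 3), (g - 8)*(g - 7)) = g - 7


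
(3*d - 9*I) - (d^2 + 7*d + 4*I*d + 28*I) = -d^2 - 4*d - 4*I*d - 37*I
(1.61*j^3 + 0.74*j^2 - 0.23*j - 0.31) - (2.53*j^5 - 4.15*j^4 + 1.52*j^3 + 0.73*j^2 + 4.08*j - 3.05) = -2.53*j^5 + 4.15*j^4 + 0.0900000000000001*j^3 + 0.01*j^2 - 4.31*j + 2.74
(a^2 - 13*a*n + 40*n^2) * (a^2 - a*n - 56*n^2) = a^4 - 14*a^3*n - 3*a^2*n^2 + 688*a*n^3 - 2240*n^4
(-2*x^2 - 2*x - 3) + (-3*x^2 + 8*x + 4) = -5*x^2 + 6*x + 1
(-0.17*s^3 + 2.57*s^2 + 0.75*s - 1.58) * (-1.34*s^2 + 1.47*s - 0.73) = 0.2278*s^5 - 3.6937*s^4 + 2.897*s^3 + 1.3436*s^2 - 2.8701*s + 1.1534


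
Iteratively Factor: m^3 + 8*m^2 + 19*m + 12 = (m + 4)*(m^2 + 4*m + 3) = (m + 1)*(m + 4)*(m + 3)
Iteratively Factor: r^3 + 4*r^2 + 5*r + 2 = (r + 1)*(r^2 + 3*r + 2) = (r + 1)^2*(r + 2)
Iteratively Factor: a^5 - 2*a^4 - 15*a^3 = (a)*(a^4 - 2*a^3 - 15*a^2) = a^2*(a^3 - 2*a^2 - 15*a) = a^2*(a + 3)*(a^2 - 5*a) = a^3*(a + 3)*(a - 5)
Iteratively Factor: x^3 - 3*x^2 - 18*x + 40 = (x - 5)*(x^2 + 2*x - 8) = (x - 5)*(x + 4)*(x - 2)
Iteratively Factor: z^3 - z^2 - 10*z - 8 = (z + 2)*(z^2 - 3*z - 4) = (z + 1)*(z + 2)*(z - 4)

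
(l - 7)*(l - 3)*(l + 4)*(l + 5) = l^4 - l^3 - 49*l^2 - 11*l + 420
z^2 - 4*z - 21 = (z - 7)*(z + 3)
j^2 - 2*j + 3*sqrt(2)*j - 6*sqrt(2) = (j - 2)*(j + 3*sqrt(2))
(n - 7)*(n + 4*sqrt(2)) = n^2 - 7*n + 4*sqrt(2)*n - 28*sqrt(2)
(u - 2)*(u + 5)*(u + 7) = u^3 + 10*u^2 + 11*u - 70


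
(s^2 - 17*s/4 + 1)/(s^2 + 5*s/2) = (4*s^2 - 17*s + 4)/(2*s*(2*s + 5))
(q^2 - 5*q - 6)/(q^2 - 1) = (q - 6)/(q - 1)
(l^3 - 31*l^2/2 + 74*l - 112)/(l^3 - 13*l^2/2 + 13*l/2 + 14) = (l - 8)/(l + 1)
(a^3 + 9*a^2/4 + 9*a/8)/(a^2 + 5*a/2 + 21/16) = 2*a*(2*a + 3)/(4*a + 7)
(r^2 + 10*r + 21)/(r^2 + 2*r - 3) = (r + 7)/(r - 1)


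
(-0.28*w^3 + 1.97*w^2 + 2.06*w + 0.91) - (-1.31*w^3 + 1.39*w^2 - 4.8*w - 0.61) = 1.03*w^3 + 0.58*w^2 + 6.86*w + 1.52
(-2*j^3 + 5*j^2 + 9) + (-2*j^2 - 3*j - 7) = -2*j^3 + 3*j^2 - 3*j + 2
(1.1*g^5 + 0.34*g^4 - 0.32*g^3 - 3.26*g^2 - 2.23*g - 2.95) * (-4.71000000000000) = -5.181*g^5 - 1.6014*g^4 + 1.5072*g^3 + 15.3546*g^2 + 10.5033*g + 13.8945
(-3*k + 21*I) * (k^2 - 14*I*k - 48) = -3*k^3 + 63*I*k^2 + 438*k - 1008*I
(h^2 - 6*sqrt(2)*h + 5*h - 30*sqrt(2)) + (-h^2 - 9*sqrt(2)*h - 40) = -15*sqrt(2)*h + 5*h - 30*sqrt(2) - 40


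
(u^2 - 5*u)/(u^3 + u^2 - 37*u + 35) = u/(u^2 + 6*u - 7)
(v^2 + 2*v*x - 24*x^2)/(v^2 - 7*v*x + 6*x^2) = (v^2 + 2*v*x - 24*x^2)/(v^2 - 7*v*x + 6*x^2)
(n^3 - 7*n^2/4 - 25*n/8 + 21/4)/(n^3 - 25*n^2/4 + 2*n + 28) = (n^2 - 7*n/2 + 3)/(n^2 - 8*n + 16)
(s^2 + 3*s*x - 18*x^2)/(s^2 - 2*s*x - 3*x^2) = (s + 6*x)/(s + x)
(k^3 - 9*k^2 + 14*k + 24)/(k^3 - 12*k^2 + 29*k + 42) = (k - 4)/(k - 7)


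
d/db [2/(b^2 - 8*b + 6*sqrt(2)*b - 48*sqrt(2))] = 4*(-b - 3*sqrt(2) + 4)/(b^2 - 8*b + 6*sqrt(2)*b - 48*sqrt(2))^2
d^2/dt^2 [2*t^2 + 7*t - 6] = 4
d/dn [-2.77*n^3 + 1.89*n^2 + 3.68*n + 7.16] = -8.31*n^2 + 3.78*n + 3.68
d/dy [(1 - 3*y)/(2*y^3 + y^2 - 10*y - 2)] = (-6*y^3 - 3*y^2 + 30*y + 2*(3*y - 1)*(3*y^2 + y - 5) + 6)/(2*y^3 + y^2 - 10*y - 2)^2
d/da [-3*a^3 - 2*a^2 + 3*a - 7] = -9*a^2 - 4*a + 3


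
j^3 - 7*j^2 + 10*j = j*(j - 5)*(j - 2)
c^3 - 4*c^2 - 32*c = c*(c - 8)*(c + 4)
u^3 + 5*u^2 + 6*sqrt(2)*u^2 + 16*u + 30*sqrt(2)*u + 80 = (u + 5)*(u + 2*sqrt(2))*(u + 4*sqrt(2))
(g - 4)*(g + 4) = g^2 - 16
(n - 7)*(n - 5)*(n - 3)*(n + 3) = n^4 - 12*n^3 + 26*n^2 + 108*n - 315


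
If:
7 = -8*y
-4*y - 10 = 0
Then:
No Solution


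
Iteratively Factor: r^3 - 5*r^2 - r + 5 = (r - 1)*(r^2 - 4*r - 5) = (r - 1)*(r + 1)*(r - 5)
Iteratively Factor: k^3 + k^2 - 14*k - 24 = (k + 2)*(k^2 - k - 12) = (k + 2)*(k + 3)*(k - 4)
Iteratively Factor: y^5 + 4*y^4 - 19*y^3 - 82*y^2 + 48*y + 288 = (y - 4)*(y^4 + 8*y^3 + 13*y^2 - 30*y - 72) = (y - 4)*(y + 3)*(y^3 + 5*y^2 - 2*y - 24) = (y - 4)*(y - 2)*(y + 3)*(y^2 + 7*y + 12) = (y - 4)*(y - 2)*(y + 3)*(y + 4)*(y + 3)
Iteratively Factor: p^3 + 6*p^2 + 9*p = (p)*(p^2 + 6*p + 9) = p*(p + 3)*(p + 3)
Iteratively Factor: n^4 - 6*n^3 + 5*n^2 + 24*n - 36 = (n - 3)*(n^3 - 3*n^2 - 4*n + 12) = (n - 3)*(n + 2)*(n^2 - 5*n + 6) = (n - 3)^2*(n + 2)*(n - 2)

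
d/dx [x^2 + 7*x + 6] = 2*x + 7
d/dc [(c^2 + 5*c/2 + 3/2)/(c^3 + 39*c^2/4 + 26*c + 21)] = 2*(-8*c^4 - 40*c^3 - 23*c^2 + 102*c + 108)/(16*c^6 + 312*c^5 + 2353*c^4 + 8784*c^3 + 17368*c^2 + 17472*c + 7056)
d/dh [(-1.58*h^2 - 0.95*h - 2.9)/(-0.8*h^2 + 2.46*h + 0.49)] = (-4.6468*h^2 - 6.1884*h + 6.6685)/(0.64*h^4 - 3.936*h^3 + 5.2676*h^2 + 2.4108*h + 0.2401)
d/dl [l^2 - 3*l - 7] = 2*l - 3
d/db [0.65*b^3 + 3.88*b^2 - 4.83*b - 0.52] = 1.95*b^2 + 7.76*b - 4.83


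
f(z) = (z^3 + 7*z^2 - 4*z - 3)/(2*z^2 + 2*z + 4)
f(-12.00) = -2.52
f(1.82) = 1.33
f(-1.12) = 2.07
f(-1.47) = 2.76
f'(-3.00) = 0.57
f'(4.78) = 0.73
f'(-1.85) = -0.42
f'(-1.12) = -2.52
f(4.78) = 4.17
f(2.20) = 1.81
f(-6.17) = 0.79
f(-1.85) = 3.08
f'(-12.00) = 0.54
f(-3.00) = 2.81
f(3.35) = 3.01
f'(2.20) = 1.20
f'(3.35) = 0.91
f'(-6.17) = 0.61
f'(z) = (-4*z - 2)*(z^3 + 7*z^2 - 4*z - 3)/(2*z^2 + 2*z + 4)^2 + (3*z^2 + 14*z - 4)/(2*z^2 + 2*z + 4) = (z^4 + 2*z^3 + 17*z^2 + 34*z - 5)/(2*(z^4 + 2*z^3 + 5*z^2 + 4*z + 4))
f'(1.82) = 1.34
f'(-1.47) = -1.38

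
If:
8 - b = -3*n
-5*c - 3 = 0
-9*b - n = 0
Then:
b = 2/7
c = -3/5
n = -18/7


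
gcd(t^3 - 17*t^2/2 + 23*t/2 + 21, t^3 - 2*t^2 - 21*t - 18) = t^2 - 5*t - 6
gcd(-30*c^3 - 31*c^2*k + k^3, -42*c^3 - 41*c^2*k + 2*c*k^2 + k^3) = 6*c^2 + 5*c*k - k^2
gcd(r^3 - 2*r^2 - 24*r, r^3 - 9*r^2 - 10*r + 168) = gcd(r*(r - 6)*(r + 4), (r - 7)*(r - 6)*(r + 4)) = r^2 - 2*r - 24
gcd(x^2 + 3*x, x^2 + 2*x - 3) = x + 3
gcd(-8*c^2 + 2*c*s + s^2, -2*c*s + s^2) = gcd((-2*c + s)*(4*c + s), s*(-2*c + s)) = -2*c + s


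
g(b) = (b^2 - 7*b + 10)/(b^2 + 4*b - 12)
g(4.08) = -0.09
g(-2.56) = -2.20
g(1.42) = -0.48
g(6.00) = 0.08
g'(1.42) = 0.20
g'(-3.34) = 1.55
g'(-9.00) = 1.22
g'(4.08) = 0.11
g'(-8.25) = 2.17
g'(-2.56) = 0.93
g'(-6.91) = 13.28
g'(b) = (-2*b - 4)*(b^2 - 7*b + 10)/(b^2 + 4*b - 12)^2 + (2*b - 7)/(b^2 + 4*b - 12) = 11/(b^2 + 12*b + 36)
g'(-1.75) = 0.61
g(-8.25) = 5.89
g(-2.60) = -2.24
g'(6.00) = 0.08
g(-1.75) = -1.59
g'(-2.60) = 0.95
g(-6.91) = 13.09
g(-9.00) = 4.67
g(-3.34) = -3.14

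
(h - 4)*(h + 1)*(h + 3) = h^3 - 13*h - 12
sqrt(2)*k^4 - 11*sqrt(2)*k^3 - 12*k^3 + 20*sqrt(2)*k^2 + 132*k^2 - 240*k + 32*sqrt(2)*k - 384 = (k - 8)*(k - 4)*(k - 6*sqrt(2))*(sqrt(2)*k + sqrt(2))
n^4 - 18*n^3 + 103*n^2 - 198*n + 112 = (n - 8)*(n - 7)*(n - 2)*(n - 1)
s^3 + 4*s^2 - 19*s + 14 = (s - 2)*(s - 1)*(s + 7)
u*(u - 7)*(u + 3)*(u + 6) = u^4 + 2*u^3 - 45*u^2 - 126*u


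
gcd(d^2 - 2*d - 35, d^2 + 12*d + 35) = d + 5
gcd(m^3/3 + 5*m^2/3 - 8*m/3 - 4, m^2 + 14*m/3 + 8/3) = 1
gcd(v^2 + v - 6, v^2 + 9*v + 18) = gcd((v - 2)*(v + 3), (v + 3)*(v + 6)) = v + 3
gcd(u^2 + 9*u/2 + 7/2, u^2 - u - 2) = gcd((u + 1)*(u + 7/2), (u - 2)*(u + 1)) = u + 1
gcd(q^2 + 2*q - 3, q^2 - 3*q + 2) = q - 1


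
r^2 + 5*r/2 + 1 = (r + 1/2)*(r + 2)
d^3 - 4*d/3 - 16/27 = (d - 4/3)*(d + 2/3)^2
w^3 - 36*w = w*(w - 6)*(w + 6)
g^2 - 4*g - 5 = (g - 5)*(g + 1)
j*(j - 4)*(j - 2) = j^3 - 6*j^2 + 8*j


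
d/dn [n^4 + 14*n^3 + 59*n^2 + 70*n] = 4*n^3 + 42*n^2 + 118*n + 70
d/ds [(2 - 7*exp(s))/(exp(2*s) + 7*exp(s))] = (7*exp(2*s) - 4*exp(s) - 14)*exp(-s)/(exp(2*s) + 14*exp(s) + 49)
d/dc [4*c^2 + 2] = 8*c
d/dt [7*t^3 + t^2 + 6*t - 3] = 21*t^2 + 2*t + 6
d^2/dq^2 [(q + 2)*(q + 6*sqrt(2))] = 2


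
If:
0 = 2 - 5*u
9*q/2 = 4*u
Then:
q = 16/45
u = 2/5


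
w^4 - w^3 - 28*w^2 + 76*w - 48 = (w - 4)*(w - 2)*(w - 1)*(w + 6)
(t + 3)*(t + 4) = t^2 + 7*t + 12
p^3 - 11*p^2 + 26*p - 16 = (p - 8)*(p - 2)*(p - 1)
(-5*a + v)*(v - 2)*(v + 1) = -5*a*v^2 + 5*a*v + 10*a + v^3 - v^2 - 2*v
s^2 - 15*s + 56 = (s - 8)*(s - 7)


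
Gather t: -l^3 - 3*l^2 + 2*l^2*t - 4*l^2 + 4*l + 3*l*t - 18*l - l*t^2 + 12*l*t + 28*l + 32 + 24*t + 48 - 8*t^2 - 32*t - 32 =-l^3 - 7*l^2 + 14*l + t^2*(-l - 8) + t*(2*l^2 + 15*l - 8) + 48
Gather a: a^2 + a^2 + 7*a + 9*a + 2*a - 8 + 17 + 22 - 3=2*a^2 + 18*a + 28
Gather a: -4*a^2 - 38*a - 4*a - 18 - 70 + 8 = -4*a^2 - 42*a - 80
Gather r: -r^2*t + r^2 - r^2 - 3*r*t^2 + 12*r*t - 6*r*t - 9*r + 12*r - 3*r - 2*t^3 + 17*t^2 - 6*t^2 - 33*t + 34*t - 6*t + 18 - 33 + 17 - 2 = -r^2*t + r*(-3*t^2 + 6*t) - 2*t^3 + 11*t^2 - 5*t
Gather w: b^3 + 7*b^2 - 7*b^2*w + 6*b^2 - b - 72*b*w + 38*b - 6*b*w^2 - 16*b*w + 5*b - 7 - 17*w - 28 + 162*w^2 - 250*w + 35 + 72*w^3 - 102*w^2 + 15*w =b^3 + 13*b^2 + 42*b + 72*w^3 + w^2*(60 - 6*b) + w*(-7*b^2 - 88*b - 252)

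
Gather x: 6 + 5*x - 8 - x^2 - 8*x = -x^2 - 3*x - 2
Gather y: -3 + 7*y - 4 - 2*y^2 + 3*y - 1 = -2*y^2 + 10*y - 8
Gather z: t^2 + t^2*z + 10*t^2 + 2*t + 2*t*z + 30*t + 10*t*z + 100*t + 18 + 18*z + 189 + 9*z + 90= 11*t^2 + 132*t + z*(t^2 + 12*t + 27) + 297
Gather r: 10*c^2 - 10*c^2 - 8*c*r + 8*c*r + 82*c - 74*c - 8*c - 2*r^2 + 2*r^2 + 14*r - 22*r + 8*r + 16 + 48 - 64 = 0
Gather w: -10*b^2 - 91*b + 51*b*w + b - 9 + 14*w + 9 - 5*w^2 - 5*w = -10*b^2 - 90*b - 5*w^2 + w*(51*b + 9)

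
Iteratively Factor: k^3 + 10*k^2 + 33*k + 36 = (k + 4)*(k^2 + 6*k + 9) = (k + 3)*(k + 4)*(k + 3)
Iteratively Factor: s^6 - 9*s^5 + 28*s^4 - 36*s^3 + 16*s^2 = (s)*(s^5 - 9*s^4 + 28*s^3 - 36*s^2 + 16*s) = s*(s - 2)*(s^4 - 7*s^3 + 14*s^2 - 8*s) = s*(s - 4)*(s - 2)*(s^3 - 3*s^2 + 2*s) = s^2*(s - 4)*(s - 2)*(s^2 - 3*s + 2) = s^2*(s - 4)*(s - 2)^2*(s - 1)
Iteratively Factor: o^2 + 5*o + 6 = (o + 3)*(o + 2)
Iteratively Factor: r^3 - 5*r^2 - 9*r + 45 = (r - 3)*(r^2 - 2*r - 15) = (r - 3)*(r + 3)*(r - 5)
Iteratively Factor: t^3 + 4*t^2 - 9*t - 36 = (t - 3)*(t^2 + 7*t + 12) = (t - 3)*(t + 4)*(t + 3)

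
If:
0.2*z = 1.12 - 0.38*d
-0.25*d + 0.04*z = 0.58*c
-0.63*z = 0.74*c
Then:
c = -0.94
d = 2.36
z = 1.11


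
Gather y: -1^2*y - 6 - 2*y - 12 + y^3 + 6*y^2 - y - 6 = y^3 + 6*y^2 - 4*y - 24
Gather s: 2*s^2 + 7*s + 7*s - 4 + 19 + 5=2*s^2 + 14*s + 20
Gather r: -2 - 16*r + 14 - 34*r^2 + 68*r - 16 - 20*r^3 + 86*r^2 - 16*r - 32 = -20*r^3 + 52*r^2 + 36*r - 36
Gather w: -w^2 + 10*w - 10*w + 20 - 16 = 4 - w^2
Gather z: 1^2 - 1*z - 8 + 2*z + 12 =z + 5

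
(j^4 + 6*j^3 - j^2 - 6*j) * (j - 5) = j^5 + j^4 - 31*j^3 - j^2 + 30*j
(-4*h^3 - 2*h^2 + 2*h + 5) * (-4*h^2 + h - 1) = 16*h^5 + 4*h^4 - 6*h^3 - 16*h^2 + 3*h - 5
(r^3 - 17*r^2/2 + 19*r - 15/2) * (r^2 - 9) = r^5 - 17*r^4/2 + 10*r^3 + 69*r^2 - 171*r + 135/2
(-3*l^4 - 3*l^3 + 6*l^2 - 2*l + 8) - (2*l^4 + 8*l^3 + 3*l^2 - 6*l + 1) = -5*l^4 - 11*l^3 + 3*l^2 + 4*l + 7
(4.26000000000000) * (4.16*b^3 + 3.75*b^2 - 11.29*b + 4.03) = 17.7216*b^3 + 15.975*b^2 - 48.0954*b + 17.1678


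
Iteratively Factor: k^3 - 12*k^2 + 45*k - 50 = (k - 2)*(k^2 - 10*k + 25) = (k - 5)*(k - 2)*(k - 5)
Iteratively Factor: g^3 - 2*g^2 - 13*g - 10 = (g + 2)*(g^2 - 4*g - 5) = (g - 5)*(g + 2)*(g + 1)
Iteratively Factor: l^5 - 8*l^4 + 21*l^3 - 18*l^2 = (l - 2)*(l^4 - 6*l^3 + 9*l^2) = l*(l - 2)*(l^3 - 6*l^2 + 9*l) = l*(l - 3)*(l - 2)*(l^2 - 3*l) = l^2*(l - 3)*(l - 2)*(l - 3)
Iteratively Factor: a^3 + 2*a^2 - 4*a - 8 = (a - 2)*(a^2 + 4*a + 4) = (a - 2)*(a + 2)*(a + 2)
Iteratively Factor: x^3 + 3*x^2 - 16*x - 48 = (x + 4)*(x^2 - x - 12) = (x + 3)*(x + 4)*(x - 4)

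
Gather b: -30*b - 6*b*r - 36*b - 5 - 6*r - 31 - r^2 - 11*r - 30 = b*(-6*r - 66) - r^2 - 17*r - 66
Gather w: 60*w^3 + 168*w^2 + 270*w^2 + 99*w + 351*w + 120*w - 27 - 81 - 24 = 60*w^3 + 438*w^2 + 570*w - 132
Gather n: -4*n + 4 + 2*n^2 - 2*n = 2*n^2 - 6*n + 4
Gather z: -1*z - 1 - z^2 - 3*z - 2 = -z^2 - 4*z - 3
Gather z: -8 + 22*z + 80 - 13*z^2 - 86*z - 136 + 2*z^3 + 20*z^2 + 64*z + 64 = 2*z^3 + 7*z^2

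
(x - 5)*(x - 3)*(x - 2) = x^3 - 10*x^2 + 31*x - 30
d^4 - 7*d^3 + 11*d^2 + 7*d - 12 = (d - 4)*(d - 3)*(d - 1)*(d + 1)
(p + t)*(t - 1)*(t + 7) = p*t^2 + 6*p*t - 7*p + t^3 + 6*t^2 - 7*t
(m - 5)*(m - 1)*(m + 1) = m^3 - 5*m^2 - m + 5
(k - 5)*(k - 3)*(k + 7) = k^3 - k^2 - 41*k + 105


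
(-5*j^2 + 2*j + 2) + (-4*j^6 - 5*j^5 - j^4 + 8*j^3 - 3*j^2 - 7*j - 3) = -4*j^6 - 5*j^5 - j^4 + 8*j^3 - 8*j^2 - 5*j - 1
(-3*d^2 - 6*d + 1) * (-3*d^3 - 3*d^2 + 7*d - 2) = 9*d^5 + 27*d^4 - 6*d^3 - 39*d^2 + 19*d - 2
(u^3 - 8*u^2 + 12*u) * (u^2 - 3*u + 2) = u^5 - 11*u^4 + 38*u^3 - 52*u^2 + 24*u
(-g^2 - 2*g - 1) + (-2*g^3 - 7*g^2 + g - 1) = -2*g^3 - 8*g^2 - g - 2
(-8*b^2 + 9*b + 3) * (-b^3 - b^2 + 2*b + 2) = 8*b^5 - b^4 - 28*b^3 - b^2 + 24*b + 6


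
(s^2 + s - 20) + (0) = s^2 + s - 20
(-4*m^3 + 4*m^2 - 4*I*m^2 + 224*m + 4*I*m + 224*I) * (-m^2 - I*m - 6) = 4*m^5 - 4*m^4 + 8*I*m^4 - 204*m^3 - 8*I*m^3 - 20*m^2 - 424*I*m^2 - 1120*m - 24*I*m - 1344*I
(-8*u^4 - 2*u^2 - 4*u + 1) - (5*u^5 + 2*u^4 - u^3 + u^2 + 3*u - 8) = -5*u^5 - 10*u^4 + u^3 - 3*u^2 - 7*u + 9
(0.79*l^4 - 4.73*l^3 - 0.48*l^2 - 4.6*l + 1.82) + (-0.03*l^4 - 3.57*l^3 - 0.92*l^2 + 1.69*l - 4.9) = 0.76*l^4 - 8.3*l^3 - 1.4*l^2 - 2.91*l - 3.08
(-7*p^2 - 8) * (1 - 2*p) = 14*p^3 - 7*p^2 + 16*p - 8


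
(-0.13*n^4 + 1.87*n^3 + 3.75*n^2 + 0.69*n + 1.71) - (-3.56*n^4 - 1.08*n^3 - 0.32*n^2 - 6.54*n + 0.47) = 3.43*n^4 + 2.95*n^3 + 4.07*n^2 + 7.23*n + 1.24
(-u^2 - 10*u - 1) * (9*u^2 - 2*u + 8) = -9*u^4 - 88*u^3 + 3*u^2 - 78*u - 8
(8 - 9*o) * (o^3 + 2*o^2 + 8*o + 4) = -9*o^4 - 10*o^3 - 56*o^2 + 28*o + 32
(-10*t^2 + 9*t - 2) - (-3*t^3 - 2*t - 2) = 3*t^3 - 10*t^2 + 11*t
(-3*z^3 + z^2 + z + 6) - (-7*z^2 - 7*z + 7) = -3*z^3 + 8*z^2 + 8*z - 1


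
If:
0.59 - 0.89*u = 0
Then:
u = 0.66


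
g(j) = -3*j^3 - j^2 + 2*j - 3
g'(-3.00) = -73.00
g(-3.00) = 63.00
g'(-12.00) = -1270.00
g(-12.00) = 5013.00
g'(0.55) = -1.82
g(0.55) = -2.70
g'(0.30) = 0.59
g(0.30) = -2.57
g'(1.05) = -10.02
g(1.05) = -5.48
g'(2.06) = -40.31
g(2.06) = -29.35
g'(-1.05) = -5.82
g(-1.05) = -2.73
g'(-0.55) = 0.38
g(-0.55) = -3.90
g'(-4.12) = -142.53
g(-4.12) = 181.59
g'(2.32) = -51.08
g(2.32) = -41.20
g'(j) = -9*j^2 - 2*j + 2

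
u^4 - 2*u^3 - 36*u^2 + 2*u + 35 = (u - 7)*(u - 1)*(u + 1)*(u + 5)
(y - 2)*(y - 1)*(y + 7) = y^3 + 4*y^2 - 19*y + 14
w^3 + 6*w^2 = w^2*(w + 6)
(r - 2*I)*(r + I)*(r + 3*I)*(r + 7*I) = r^4 + 9*I*r^3 - 9*r^2 + 41*I*r - 42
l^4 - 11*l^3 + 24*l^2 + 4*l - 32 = (l - 8)*(l - 2)^2*(l + 1)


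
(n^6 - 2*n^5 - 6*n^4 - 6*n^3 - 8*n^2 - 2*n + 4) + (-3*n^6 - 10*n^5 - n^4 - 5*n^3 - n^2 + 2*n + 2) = -2*n^6 - 12*n^5 - 7*n^4 - 11*n^3 - 9*n^2 + 6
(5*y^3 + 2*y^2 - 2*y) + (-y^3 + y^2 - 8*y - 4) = 4*y^3 + 3*y^2 - 10*y - 4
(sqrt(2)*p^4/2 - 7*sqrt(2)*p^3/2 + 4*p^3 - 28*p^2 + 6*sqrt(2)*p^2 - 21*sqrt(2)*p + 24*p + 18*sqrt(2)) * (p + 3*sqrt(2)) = sqrt(2)*p^5/2 - 7*sqrt(2)*p^4/2 + 7*p^4 - 49*p^3 + 18*sqrt(2)*p^3 - 105*sqrt(2)*p^2 + 60*p^2 - 126*p + 90*sqrt(2)*p + 108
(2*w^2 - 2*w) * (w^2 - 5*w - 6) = 2*w^4 - 12*w^3 - 2*w^2 + 12*w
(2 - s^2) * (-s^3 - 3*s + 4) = s^5 + s^3 - 4*s^2 - 6*s + 8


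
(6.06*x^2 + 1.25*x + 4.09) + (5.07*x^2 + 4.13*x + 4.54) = 11.13*x^2 + 5.38*x + 8.63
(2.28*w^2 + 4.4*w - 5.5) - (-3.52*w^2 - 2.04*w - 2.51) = 5.8*w^2 + 6.44*w - 2.99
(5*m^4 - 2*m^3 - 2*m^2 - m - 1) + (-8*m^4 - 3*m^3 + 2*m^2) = -3*m^4 - 5*m^3 - m - 1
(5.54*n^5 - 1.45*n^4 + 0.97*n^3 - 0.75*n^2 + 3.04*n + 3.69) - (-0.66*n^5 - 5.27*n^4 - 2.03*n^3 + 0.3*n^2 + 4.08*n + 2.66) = 6.2*n^5 + 3.82*n^4 + 3.0*n^3 - 1.05*n^2 - 1.04*n + 1.03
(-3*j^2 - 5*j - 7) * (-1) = 3*j^2 + 5*j + 7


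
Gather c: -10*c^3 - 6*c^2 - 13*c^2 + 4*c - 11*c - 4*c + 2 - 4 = -10*c^3 - 19*c^2 - 11*c - 2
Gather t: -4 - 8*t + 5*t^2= 5*t^2 - 8*t - 4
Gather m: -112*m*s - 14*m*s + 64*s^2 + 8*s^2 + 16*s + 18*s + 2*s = -126*m*s + 72*s^2 + 36*s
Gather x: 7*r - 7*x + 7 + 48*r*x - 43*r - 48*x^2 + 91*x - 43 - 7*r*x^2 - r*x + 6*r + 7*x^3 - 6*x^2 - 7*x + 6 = -30*r + 7*x^3 + x^2*(-7*r - 54) + x*(47*r + 77) - 30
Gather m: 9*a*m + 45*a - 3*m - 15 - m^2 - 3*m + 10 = 45*a - m^2 + m*(9*a - 6) - 5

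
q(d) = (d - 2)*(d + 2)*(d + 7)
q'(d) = (d - 2)*(d + 2) + (d - 2)*(d + 7) + (d + 2)*(d + 7)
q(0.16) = -28.46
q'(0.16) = -1.68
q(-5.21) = 41.43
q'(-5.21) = 4.49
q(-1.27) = -13.68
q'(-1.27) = -16.94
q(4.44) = 179.76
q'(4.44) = 117.30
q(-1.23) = -14.35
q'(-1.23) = -16.68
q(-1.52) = -9.26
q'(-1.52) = -18.35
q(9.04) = 1246.65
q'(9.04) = 367.72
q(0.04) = -28.15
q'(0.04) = -3.44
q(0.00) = -28.00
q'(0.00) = -4.00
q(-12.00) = -700.00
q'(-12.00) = 260.00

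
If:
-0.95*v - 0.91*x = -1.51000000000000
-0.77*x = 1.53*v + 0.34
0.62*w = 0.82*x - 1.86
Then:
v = -2.23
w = 2.27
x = 3.99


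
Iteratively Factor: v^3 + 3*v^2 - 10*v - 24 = (v + 2)*(v^2 + v - 12) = (v - 3)*(v + 2)*(v + 4)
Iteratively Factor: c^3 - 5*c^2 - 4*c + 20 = (c - 2)*(c^2 - 3*c - 10) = (c - 5)*(c - 2)*(c + 2)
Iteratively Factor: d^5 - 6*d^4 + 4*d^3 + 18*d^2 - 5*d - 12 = (d - 4)*(d^4 - 2*d^3 - 4*d^2 + 2*d + 3) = (d - 4)*(d + 1)*(d^3 - 3*d^2 - d + 3) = (d - 4)*(d - 3)*(d + 1)*(d^2 - 1) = (d - 4)*(d - 3)*(d + 1)^2*(d - 1)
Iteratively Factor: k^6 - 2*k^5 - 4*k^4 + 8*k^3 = (k)*(k^5 - 2*k^4 - 4*k^3 + 8*k^2) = k^2*(k^4 - 2*k^3 - 4*k^2 + 8*k) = k^2*(k + 2)*(k^3 - 4*k^2 + 4*k) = k^3*(k + 2)*(k^2 - 4*k + 4) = k^3*(k - 2)*(k + 2)*(k - 2)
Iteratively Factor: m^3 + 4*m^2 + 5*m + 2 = (m + 1)*(m^2 + 3*m + 2) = (m + 1)*(m + 2)*(m + 1)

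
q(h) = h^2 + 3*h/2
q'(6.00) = 13.50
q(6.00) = 45.00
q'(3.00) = 7.50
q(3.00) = 13.50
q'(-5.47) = -9.44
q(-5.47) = 21.72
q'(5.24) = 11.98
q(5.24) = 35.32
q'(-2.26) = -3.02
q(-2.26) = 1.72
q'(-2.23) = -2.96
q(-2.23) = 1.63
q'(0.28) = 2.06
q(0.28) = 0.50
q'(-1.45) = -1.40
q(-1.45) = -0.07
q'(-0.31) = 0.88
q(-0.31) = -0.37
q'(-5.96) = -10.42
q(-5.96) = 26.58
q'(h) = 2*h + 3/2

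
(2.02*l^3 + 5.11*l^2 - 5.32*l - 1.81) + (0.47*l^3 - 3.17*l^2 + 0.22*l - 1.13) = 2.49*l^3 + 1.94*l^2 - 5.1*l - 2.94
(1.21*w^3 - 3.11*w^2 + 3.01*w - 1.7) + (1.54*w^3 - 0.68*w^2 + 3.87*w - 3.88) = 2.75*w^3 - 3.79*w^2 + 6.88*w - 5.58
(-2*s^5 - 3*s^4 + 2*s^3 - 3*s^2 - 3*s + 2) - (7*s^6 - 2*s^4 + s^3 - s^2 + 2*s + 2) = -7*s^6 - 2*s^5 - s^4 + s^3 - 2*s^2 - 5*s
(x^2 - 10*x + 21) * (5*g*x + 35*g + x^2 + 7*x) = 5*g*x^3 - 15*g*x^2 - 245*g*x + 735*g + x^4 - 3*x^3 - 49*x^2 + 147*x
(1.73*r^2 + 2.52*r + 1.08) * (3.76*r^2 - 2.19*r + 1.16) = 6.5048*r^4 + 5.6865*r^3 + 0.548800000000001*r^2 + 0.558*r + 1.2528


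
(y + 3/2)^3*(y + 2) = y^4 + 13*y^3/2 + 63*y^2/4 + 135*y/8 + 27/4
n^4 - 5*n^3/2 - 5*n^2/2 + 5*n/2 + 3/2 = (n - 3)*(n - 1)*(n + 1/2)*(n + 1)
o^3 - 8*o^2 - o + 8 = (o - 8)*(o - 1)*(o + 1)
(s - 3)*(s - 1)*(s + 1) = s^3 - 3*s^2 - s + 3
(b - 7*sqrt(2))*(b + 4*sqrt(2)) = b^2 - 3*sqrt(2)*b - 56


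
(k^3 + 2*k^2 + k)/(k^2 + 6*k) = (k^2 + 2*k + 1)/(k + 6)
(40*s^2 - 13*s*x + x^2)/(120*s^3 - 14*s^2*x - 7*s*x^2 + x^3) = (-8*s + x)/(-24*s^2 - 2*s*x + x^2)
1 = 1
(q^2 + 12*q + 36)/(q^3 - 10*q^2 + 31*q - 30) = (q^2 + 12*q + 36)/(q^3 - 10*q^2 + 31*q - 30)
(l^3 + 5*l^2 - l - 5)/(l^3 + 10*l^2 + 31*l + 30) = (l^2 - 1)/(l^2 + 5*l + 6)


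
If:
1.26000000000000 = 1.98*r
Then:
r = 0.64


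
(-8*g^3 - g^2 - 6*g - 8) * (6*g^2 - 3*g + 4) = -48*g^5 + 18*g^4 - 65*g^3 - 34*g^2 - 32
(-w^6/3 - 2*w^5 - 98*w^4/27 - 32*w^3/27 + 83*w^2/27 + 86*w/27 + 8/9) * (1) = -w^6/3 - 2*w^5 - 98*w^4/27 - 32*w^3/27 + 83*w^2/27 + 86*w/27 + 8/9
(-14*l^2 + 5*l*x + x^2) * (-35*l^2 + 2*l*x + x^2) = 490*l^4 - 203*l^3*x - 39*l^2*x^2 + 7*l*x^3 + x^4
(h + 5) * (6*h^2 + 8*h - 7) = 6*h^3 + 38*h^2 + 33*h - 35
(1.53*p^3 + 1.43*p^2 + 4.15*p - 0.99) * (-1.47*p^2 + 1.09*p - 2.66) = -2.2491*p^5 - 0.4344*p^4 - 8.6116*p^3 + 2.175*p^2 - 12.1181*p + 2.6334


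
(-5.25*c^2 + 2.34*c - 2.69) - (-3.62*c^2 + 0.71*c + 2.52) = -1.63*c^2 + 1.63*c - 5.21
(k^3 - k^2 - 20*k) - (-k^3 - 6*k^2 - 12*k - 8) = 2*k^3 + 5*k^2 - 8*k + 8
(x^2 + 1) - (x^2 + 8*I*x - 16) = -8*I*x + 17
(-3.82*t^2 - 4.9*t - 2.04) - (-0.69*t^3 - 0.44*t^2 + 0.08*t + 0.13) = 0.69*t^3 - 3.38*t^2 - 4.98*t - 2.17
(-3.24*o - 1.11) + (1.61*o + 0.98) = -1.63*o - 0.13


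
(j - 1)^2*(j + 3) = j^3 + j^2 - 5*j + 3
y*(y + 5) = y^2 + 5*y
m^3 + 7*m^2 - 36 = (m - 2)*(m + 3)*(m + 6)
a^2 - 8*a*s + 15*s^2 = (a - 5*s)*(a - 3*s)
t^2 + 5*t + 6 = (t + 2)*(t + 3)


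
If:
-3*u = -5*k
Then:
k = 3*u/5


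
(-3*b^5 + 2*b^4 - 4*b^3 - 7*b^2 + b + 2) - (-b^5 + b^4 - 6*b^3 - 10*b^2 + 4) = -2*b^5 + b^4 + 2*b^3 + 3*b^2 + b - 2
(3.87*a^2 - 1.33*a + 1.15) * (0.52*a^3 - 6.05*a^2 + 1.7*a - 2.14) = 2.0124*a^5 - 24.1051*a^4 + 15.2235*a^3 - 17.5003*a^2 + 4.8012*a - 2.461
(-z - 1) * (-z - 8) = z^2 + 9*z + 8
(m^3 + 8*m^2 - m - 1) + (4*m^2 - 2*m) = m^3 + 12*m^2 - 3*m - 1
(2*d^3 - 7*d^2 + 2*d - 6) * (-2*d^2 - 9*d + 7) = -4*d^5 - 4*d^4 + 73*d^3 - 55*d^2 + 68*d - 42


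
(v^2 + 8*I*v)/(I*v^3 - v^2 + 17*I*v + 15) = v*(v + 8*I)/(I*v^3 - v^2 + 17*I*v + 15)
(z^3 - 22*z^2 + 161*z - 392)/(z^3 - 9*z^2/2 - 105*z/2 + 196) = 2*(z^2 - 14*z + 49)/(2*z^2 + 7*z - 49)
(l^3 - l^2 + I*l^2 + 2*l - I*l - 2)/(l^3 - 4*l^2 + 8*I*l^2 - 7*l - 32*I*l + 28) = (l^3 + l^2*(-1 + I) + l*(2 - I) - 2)/(l^3 + l^2*(-4 + 8*I) + l*(-7 - 32*I) + 28)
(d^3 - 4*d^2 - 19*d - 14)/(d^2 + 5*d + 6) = (d^2 - 6*d - 7)/(d + 3)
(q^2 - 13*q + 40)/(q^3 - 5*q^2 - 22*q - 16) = (q - 5)/(q^2 + 3*q + 2)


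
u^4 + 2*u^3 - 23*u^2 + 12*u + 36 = (u - 3)*(u - 2)*(u + 1)*(u + 6)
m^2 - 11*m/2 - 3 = (m - 6)*(m + 1/2)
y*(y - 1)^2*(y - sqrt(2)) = y^4 - 2*y^3 - sqrt(2)*y^3 + y^2 + 2*sqrt(2)*y^2 - sqrt(2)*y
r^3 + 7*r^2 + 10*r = r*(r + 2)*(r + 5)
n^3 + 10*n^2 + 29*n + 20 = (n + 1)*(n + 4)*(n + 5)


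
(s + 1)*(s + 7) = s^2 + 8*s + 7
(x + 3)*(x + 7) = x^2 + 10*x + 21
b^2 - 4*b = b*(b - 4)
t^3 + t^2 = t^2*(t + 1)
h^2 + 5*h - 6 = (h - 1)*(h + 6)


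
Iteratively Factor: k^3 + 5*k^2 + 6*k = (k + 3)*(k^2 + 2*k) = k*(k + 3)*(k + 2)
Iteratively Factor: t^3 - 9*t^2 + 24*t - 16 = (t - 4)*(t^2 - 5*t + 4) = (t - 4)*(t - 1)*(t - 4)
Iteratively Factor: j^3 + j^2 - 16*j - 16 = (j + 1)*(j^2 - 16) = (j - 4)*(j + 1)*(j + 4)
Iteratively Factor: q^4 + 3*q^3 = (q)*(q^3 + 3*q^2) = q^2*(q^2 + 3*q) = q^3*(q + 3)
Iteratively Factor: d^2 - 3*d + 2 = (d - 2)*(d - 1)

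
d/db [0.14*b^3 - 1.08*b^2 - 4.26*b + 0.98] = 0.42*b^2 - 2.16*b - 4.26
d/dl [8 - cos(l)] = sin(l)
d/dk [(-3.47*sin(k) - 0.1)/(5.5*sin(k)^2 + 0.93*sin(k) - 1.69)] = (19.085*sin(k)^2 + 1.1*sin(k) + 5.9573)*cos(k)/(30.25*sin(k)^4 + 10.23*sin(k)^3 - 17.7251*sin(k)^2 - 3.1434*sin(k) + 2.8561)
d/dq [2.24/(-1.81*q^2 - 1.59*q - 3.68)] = (8.1088*q + 3.5616)/(1.81*q^2 + 1.59*q + 3.68)^2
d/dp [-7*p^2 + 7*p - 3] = 7 - 14*p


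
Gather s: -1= -1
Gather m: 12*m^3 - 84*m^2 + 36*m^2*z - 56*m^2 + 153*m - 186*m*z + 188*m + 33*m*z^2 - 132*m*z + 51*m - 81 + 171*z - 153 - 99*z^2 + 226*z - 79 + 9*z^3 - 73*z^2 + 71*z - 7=12*m^3 + m^2*(36*z - 140) + m*(33*z^2 - 318*z + 392) + 9*z^3 - 172*z^2 + 468*z - 320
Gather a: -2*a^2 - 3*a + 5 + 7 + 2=-2*a^2 - 3*a + 14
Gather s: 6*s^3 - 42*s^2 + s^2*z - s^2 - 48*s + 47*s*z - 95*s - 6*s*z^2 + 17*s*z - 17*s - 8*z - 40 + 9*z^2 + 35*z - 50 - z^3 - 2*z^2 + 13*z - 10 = 6*s^3 + s^2*(z - 43) + s*(-6*z^2 + 64*z - 160) - z^3 + 7*z^2 + 40*z - 100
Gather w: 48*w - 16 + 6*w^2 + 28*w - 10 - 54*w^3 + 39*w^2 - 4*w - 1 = -54*w^3 + 45*w^2 + 72*w - 27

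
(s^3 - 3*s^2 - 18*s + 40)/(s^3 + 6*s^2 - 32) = (s - 5)/(s + 4)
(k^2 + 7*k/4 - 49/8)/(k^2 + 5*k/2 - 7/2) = (k - 7/4)/(k - 1)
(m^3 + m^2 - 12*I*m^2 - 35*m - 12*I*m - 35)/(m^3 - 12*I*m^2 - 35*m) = (m + 1)/m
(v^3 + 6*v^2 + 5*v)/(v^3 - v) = (v + 5)/(v - 1)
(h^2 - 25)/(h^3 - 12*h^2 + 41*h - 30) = (h + 5)/(h^2 - 7*h + 6)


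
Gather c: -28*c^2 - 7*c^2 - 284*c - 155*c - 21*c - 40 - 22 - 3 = -35*c^2 - 460*c - 65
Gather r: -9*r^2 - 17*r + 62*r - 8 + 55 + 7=-9*r^2 + 45*r + 54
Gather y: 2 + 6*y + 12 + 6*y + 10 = 12*y + 24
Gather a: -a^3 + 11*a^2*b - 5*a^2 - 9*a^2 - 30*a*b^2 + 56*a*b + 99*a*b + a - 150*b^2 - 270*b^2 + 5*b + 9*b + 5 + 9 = -a^3 + a^2*(11*b - 14) + a*(-30*b^2 + 155*b + 1) - 420*b^2 + 14*b + 14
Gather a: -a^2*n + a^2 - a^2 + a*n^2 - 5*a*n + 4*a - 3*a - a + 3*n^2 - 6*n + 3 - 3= -a^2*n + a*(n^2 - 5*n) + 3*n^2 - 6*n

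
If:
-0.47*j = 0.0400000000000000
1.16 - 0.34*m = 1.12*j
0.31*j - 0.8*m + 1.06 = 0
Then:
No Solution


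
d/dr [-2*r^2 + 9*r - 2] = 9 - 4*r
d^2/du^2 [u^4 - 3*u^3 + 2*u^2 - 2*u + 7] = 12*u^2 - 18*u + 4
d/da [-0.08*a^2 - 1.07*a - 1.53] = -0.16*a - 1.07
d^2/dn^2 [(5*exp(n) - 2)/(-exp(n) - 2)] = 12*(exp(n) - 2)*exp(n)/(exp(3*n) + 6*exp(2*n) + 12*exp(n) + 8)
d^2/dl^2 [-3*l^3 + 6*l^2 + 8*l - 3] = 12 - 18*l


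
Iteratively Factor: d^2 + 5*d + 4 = (d + 4)*(d + 1)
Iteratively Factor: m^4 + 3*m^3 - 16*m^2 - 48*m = (m + 3)*(m^3 - 16*m) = (m - 4)*(m + 3)*(m^2 + 4*m) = (m - 4)*(m + 3)*(m + 4)*(m)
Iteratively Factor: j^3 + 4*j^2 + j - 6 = (j + 2)*(j^2 + 2*j - 3) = (j + 2)*(j + 3)*(j - 1)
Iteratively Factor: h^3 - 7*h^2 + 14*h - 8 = (h - 4)*(h^2 - 3*h + 2) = (h - 4)*(h - 1)*(h - 2)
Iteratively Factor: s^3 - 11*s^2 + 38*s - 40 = (s - 2)*(s^2 - 9*s + 20) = (s - 5)*(s - 2)*(s - 4)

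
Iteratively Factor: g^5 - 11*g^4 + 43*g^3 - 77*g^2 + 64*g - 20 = (g - 5)*(g^4 - 6*g^3 + 13*g^2 - 12*g + 4) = (g - 5)*(g - 1)*(g^3 - 5*g^2 + 8*g - 4) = (g - 5)*(g - 2)*(g - 1)*(g^2 - 3*g + 2) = (g - 5)*(g - 2)^2*(g - 1)*(g - 1)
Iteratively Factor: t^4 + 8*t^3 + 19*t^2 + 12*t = (t + 4)*(t^3 + 4*t^2 + 3*t) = t*(t + 4)*(t^2 + 4*t + 3) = t*(t + 1)*(t + 4)*(t + 3)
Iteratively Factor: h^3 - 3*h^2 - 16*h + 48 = (h + 4)*(h^2 - 7*h + 12) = (h - 4)*(h + 4)*(h - 3)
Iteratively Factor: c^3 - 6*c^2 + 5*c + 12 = (c - 4)*(c^2 - 2*c - 3) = (c - 4)*(c - 3)*(c + 1)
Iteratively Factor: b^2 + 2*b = (b + 2)*(b)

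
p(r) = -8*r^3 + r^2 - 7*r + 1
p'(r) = -24*r^2 + 2*r - 7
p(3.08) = -244.82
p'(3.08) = -228.51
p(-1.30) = 29.37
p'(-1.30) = -50.16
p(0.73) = -6.69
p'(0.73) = -18.33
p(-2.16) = 101.41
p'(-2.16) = -123.29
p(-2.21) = 107.70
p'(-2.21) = -128.64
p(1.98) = -71.04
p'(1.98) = -97.13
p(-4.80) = 942.38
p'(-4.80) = -569.56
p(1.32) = -24.90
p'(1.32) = -46.18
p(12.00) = -13763.00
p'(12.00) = -3439.00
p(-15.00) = 27331.00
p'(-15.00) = -5437.00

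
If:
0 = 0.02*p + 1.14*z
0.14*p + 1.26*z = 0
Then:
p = 0.00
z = 0.00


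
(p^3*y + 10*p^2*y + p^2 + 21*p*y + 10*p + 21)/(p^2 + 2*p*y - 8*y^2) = (p^3*y + 10*p^2*y + p^2 + 21*p*y + 10*p + 21)/(p^2 + 2*p*y - 8*y^2)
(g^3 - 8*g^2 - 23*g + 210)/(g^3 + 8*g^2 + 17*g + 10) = (g^2 - 13*g + 42)/(g^2 + 3*g + 2)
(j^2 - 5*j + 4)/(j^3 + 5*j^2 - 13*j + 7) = (j - 4)/(j^2 + 6*j - 7)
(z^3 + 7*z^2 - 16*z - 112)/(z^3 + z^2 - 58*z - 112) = (z^2 - 16)/(z^2 - 6*z - 16)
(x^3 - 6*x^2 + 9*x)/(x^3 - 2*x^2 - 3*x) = (x - 3)/(x + 1)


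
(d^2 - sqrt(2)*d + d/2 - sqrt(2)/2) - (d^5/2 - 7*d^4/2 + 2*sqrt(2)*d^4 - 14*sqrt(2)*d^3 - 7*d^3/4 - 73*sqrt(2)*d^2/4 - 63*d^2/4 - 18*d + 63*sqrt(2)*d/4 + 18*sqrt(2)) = -d^5/2 - 2*sqrt(2)*d^4 + 7*d^4/2 + 7*d^3/4 + 14*sqrt(2)*d^3 + 67*d^2/4 + 73*sqrt(2)*d^2/4 - 67*sqrt(2)*d/4 + 37*d/2 - 37*sqrt(2)/2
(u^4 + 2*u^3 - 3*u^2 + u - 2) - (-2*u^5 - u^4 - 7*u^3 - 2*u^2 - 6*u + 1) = 2*u^5 + 2*u^4 + 9*u^3 - u^2 + 7*u - 3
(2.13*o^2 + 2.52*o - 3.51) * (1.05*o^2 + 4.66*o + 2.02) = 2.2365*o^4 + 12.5718*o^3 + 12.3603*o^2 - 11.2662*o - 7.0902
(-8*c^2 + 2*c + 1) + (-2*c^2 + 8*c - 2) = -10*c^2 + 10*c - 1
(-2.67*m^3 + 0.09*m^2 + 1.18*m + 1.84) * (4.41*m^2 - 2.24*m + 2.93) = -11.7747*m^5 + 6.3777*m^4 - 2.8209*m^3 + 5.7349*m^2 - 0.664200000000001*m + 5.3912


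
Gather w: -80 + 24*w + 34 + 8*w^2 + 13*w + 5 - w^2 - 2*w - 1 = 7*w^2 + 35*w - 42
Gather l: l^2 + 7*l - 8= l^2 + 7*l - 8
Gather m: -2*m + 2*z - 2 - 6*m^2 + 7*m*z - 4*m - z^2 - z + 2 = -6*m^2 + m*(7*z - 6) - z^2 + z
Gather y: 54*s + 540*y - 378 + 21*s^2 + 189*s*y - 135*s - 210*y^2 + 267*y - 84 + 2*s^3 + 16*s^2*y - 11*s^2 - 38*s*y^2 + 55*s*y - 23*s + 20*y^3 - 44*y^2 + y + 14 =2*s^3 + 10*s^2 - 104*s + 20*y^3 + y^2*(-38*s - 254) + y*(16*s^2 + 244*s + 808) - 448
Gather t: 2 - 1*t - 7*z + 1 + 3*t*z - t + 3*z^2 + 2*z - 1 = t*(3*z - 2) + 3*z^2 - 5*z + 2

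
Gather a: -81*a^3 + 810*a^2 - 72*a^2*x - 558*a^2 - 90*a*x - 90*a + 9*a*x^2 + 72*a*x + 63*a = -81*a^3 + a^2*(252 - 72*x) + a*(9*x^2 - 18*x - 27)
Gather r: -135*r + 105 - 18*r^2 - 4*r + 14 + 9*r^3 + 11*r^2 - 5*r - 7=9*r^3 - 7*r^2 - 144*r + 112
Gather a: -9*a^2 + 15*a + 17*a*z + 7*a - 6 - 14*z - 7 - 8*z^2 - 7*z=-9*a^2 + a*(17*z + 22) - 8*z^2 - 21*z - 13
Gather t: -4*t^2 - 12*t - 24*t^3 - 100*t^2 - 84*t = -24*t^3 - 104*t^2 - 96*t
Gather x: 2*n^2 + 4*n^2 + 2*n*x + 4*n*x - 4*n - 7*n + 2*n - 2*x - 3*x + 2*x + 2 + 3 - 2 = 6*n^2 - 9*n + x*(6*n - 3) + 3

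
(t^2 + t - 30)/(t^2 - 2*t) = (t^2 + t - 30)/(t*(t - 2))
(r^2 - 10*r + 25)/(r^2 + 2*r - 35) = (r - 5)/(r + 7)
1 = 1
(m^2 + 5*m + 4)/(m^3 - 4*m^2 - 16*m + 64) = (m + 1)/(m^2 - 8*m + 16)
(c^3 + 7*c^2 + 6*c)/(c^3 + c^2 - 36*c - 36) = c/(c - 6)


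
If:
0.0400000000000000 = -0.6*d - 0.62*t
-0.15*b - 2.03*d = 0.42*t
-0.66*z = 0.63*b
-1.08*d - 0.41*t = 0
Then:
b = -0.24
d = 0.04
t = -0.10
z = 0.23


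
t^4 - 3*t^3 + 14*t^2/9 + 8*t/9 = t*(t - 2)*(t - 4/3)*(t + 1/3)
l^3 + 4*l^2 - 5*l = l*(l - 1)*(l + 5)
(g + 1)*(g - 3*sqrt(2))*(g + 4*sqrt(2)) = g^3 + g^2 + sqrt(2)*g^2 - 24*g + sqrt(2)*g - 24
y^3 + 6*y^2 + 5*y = y*(y + 1)*(y + 5)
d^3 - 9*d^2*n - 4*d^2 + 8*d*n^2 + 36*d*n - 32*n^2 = (d - 4)*(d - 8*n)*(d - n)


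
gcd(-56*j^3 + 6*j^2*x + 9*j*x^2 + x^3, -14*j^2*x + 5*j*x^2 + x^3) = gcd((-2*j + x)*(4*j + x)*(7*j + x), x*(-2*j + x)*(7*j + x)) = -14*j^2 + 5*j*x + x^2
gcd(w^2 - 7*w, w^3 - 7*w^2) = w^2 - 7*w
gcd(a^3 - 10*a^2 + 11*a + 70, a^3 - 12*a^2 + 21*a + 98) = a^2 - 5*a - 14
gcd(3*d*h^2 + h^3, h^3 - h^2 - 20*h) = h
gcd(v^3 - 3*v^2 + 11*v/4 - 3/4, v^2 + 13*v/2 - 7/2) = v - 1/2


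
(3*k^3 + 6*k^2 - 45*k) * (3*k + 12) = 9*k^4 + 54*k^3 - 63*k^2 - 540*k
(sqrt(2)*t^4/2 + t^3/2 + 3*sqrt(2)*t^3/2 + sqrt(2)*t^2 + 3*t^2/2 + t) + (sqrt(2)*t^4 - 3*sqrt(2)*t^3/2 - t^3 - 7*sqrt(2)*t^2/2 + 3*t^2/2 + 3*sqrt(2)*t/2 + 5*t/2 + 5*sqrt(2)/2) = 3*sqrt(2)*t^4/2 - t^3/2 - 5*sqrt(2)*t^2/2 + 3*t^2 + 3*sqrt(2)*t/2 + 7*t/2 + 5*sqrt(2)/2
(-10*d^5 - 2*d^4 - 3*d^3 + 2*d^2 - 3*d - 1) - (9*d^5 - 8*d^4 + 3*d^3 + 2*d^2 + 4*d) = -19*d^5 + 6*d^4 - 6*d^3 - 7*d - 1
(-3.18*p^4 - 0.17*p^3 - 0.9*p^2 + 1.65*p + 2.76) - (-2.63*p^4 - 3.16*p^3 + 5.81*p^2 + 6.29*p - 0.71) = -0.55*p^4 + 2.99*p^3 - 6.71*p^2 - 4.64*p + 3.47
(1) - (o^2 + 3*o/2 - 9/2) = -o^2 - 3*o/2 + 11/2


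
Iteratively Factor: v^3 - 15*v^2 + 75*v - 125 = (v - 5)*(v^2 - 10*v + 25) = (v - 5)^2*(v - 5)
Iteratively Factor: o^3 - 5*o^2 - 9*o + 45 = (o - 3)*(o^2 - 2*o - 15) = (o - 3)*(o + 3)*(o - 5)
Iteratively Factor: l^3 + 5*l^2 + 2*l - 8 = (l + 2)*(l^2 + 3*l - 4) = (l + 2)*(l + 4)*(l - 1)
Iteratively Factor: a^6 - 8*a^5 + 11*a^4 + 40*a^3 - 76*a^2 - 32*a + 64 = (a - 2)*(a^5 - 6*a^4 - a^3 + 38*a^2 - 32) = (a - 4)*(a - 2)*(a^4 - 2*a^3 - 9*a^2 + 2*a + 8) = (a - 4)*(a - 2)*(a + 2)*(a^3 - 4*a^2 - a + 4) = (a - 4)^2*(a - 2)*(a + 2)*(a^2 - 1) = (a - 4)^2*(a - 2)*(a - 1)*(a + 2)*(a + 1)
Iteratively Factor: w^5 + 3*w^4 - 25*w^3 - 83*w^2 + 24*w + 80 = (w + 4)*(w^4 - w^3 - 21*w^2 + w + 20) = (w - 5)*(w + 4)*(w^3 + 4*w^2 - w - 4) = (w - 5)*(w - 1)*(w + 4)*(w^2 + 5*w + 4) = (w - 5)*(w - 1)*(w + 4)^2*(w + 1)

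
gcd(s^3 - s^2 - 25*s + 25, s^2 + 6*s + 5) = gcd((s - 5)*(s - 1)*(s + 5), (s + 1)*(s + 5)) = s + 5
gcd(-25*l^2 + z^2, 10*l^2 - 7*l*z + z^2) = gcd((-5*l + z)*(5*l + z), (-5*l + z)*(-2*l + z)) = -5*l + z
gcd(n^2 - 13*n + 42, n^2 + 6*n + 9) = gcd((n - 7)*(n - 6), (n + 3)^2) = 1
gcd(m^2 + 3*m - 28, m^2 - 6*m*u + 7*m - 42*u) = m + 7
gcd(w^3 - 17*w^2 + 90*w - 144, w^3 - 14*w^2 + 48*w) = w^2 - 14*w + 48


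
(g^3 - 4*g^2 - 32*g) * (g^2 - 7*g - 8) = g^5 - 11*g^4 - 12*g^3 + 256*g^2 + 256*g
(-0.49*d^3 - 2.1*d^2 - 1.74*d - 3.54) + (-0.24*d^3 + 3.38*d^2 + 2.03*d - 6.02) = -0.73*d^3 + 1.28*d^2 + 0.29*d - 9.56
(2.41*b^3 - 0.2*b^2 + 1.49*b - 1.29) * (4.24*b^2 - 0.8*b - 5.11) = 10.2184*b^5 - 2.776*b^4 - 5.8375*b^3 - 5.6396*b^2 - 6.5819*b + 6.5919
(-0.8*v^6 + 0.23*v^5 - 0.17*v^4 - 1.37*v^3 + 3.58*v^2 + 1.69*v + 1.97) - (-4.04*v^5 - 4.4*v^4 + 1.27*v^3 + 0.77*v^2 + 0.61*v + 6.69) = -0.8*v^6 + 4.27*v^5 + 4.23*v^4 - 2.64*v^3 + 2.81*v^2 + 1.08*v - 4.72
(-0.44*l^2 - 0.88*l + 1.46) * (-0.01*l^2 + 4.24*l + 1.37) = 0.0044*l^4 - 1.8568*l^3 - 4.3486*l^2 + 4.9848*l + 2.0002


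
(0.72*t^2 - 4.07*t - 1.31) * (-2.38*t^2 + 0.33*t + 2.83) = -1.7136*t^4 + 9.9242*t^3 + 3.8123*t^2 - 11.9504*t - 3.7073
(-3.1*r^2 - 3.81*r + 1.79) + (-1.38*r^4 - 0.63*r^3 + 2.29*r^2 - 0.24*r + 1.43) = -1.38*r^4 - 0.63*r^3 - 0.81*r^2 - 4.05*r + 3.22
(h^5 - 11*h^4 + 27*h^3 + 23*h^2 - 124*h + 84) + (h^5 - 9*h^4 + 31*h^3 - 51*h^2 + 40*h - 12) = 2*h^5 - 20*h^4 + 58*h^3 - 28*h^2 - 84*h + 72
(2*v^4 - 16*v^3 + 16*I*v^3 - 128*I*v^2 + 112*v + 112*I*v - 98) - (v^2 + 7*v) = 2*v^4 - 16*v^3 + 16*I*v^3 - v^2 - 128*I*v^2 + 105*v + 112*I*v - 98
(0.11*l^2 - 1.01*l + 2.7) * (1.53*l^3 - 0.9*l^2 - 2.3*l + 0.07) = 0.1683*l^5 - 1.6443*l^4 + 4.787*l^3 - 0.0993000000000004*l^2 - 6.2807*l + 0.189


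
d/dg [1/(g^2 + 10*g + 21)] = 2*(-g - 5)/(g^2 + 10*g + 21)^2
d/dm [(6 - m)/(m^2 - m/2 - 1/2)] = 2*(-2*m^2 + m + (m - 6)*(4*m - 1) + 1)/(-2*m^2 + m + 1)^2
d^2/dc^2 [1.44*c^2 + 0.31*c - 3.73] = 2.88000000000000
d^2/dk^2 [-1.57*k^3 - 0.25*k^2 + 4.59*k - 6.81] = -9.42*k - 0.5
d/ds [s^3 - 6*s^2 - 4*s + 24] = 3*s^2 - 12*s - 4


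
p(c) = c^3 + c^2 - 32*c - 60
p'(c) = 3*c^2 + 2*c - 32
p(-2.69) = 13.85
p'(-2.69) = -15.67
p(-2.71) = 14.16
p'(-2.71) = -15.39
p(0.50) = -75.62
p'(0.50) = -30.25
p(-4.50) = 13.12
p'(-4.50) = 19.75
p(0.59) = -78.33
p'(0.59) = -29.78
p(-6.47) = -81.94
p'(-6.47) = 80.64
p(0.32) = -70.10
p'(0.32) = -31.05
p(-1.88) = -2.95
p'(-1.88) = -25.16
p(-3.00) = 18.00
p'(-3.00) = -11.00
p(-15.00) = -2730.00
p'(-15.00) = 613.00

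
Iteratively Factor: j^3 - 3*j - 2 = (j - 2)*(j^2 + 2*j + 1) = (j - 2)*(j + 1)*(j + 1)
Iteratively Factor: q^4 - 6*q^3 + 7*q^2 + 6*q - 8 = (q - 4)*(q^3 - 2*q^2 - q + 2) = (q - 4)*(q - 2)*(q^2 - 1) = (q - 4)*(q - 2)*(q - 1)*(q + 1)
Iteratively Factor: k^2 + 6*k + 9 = (k + 3)*(k + 3)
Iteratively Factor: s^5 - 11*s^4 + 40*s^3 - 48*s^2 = (s)*(s^4 - 11*s^3 + 40*s^2 - 48*s) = s*(s - 4)*(s^3 - 7*s^2 + 12*s) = s*(s - 4)^2*(s^2 - 3*s) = s^2*(s - 4)^2*(s - 3)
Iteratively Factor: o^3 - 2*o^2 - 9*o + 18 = (o - 3)*(o^2 + o - 6) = (o - 3)*(o - 2)*(o + 3)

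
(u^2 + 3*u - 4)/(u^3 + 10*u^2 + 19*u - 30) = (u + 4)/(u^2 + 11*u + 30)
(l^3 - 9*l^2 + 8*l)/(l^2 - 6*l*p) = (l^2 - 9*l + 8)/(l - 6*p)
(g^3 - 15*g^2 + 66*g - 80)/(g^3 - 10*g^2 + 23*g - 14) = (g^2 - 13*g + 40)/(g^2 - 8*g + 7)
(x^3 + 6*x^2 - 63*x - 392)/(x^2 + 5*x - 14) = (x^2 - x - 56)/(x - 2)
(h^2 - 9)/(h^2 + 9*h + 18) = (h - 3)/(h + 6)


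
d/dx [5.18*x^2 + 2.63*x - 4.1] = 10.36*x + 2.63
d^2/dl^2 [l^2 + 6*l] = 2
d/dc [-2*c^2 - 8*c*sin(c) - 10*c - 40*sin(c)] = -8*c*cos(c) - 4*c - 8*sin(c) - 40*cos(c) - 10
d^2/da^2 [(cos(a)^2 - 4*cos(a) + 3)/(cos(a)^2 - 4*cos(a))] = 3*(-(1 - cos(2*a))^2 - 15*cos(a) - 9*cos(2*a) + 3*cos(3*a) + 27)/((cos(a) - 4)^3*cos(a)^3)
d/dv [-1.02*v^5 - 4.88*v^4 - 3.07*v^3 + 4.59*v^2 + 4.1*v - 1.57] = -5.1*v^4 - 19.52*v^3 - 9.21*v^2 + 9.18*v + 4.1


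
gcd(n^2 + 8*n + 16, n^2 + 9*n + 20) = n + 4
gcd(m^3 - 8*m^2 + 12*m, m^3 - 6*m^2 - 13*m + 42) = m - 2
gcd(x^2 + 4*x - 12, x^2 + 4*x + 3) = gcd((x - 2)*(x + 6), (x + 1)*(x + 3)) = 1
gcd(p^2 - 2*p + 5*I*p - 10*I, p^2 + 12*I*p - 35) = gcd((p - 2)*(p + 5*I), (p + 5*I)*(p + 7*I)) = p + 5*I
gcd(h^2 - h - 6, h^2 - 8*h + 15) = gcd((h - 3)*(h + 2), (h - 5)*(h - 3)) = h - 3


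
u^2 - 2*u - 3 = (u - 3)*(u + 1)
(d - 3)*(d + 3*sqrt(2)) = d^2 - 3*d + 3*sqrt(2)*d - 9*sqrt(2)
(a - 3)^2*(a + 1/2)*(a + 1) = a^4 - 9*a^3/2 + a^2/2 + 21*a/2 + 9/2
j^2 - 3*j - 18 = (j - 6)*(j + 3)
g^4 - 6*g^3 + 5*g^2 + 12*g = g*(g - 4)*(g - 3)*(g + 1)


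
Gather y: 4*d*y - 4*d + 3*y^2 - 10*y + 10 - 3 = -4*d + 3*y^2 + y*(4*d - 10) + 7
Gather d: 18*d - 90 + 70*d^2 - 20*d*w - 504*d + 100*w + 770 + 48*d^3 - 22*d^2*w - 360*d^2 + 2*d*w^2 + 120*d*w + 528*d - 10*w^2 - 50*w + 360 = 48*d^3 + d^2*(-22*w - 290) + d*(2*w^2 + 100*w + 42) - 10*w^2 + 50*w + 1040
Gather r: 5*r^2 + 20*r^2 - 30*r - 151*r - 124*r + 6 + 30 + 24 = 25*r^2 - 305*r + 60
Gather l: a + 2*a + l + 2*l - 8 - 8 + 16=3*a + 3*l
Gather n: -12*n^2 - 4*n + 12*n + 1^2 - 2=-12*n^2 + 8*n - 1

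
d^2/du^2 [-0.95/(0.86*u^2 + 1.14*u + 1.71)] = (1.40524*u^2 + 1.86276*u - 0.95*(1.72*u + 1.14)*(3.44*u + 2.28) + 2.79414)/(0.86*u^2 + 1.14*u + 1.71)^3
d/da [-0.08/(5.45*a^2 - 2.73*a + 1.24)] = (0.872*a - 0.2184)/(5.45*a^2 - 2.73*a + 1.24)^2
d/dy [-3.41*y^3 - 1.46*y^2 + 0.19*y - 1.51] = -10.23*y^2 - 2.92*y + 0.19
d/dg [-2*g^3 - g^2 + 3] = 2*g*(-3*g - 1)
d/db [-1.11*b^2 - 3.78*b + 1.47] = -2.22*b - 3.78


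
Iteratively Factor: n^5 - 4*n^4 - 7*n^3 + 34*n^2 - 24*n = (n - 1)*(n^4 - 3*n^3 - 10*n^2 + 24*n) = (n - 1)*(n + 3)*(n^3 - 6*n^2 + 8*n) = (n - 4)*(n - 1)*(n + 3)*(n^2 - 2*n) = (n - 4)*(n - 2)*(n - 1)*(n + 3)*(n)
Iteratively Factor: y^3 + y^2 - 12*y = (y + 4)*(y^2 - 3*y) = y*(y + 4)*(y - 3)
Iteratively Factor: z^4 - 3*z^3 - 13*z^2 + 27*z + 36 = (z + 3)*(z^3 - 6*z^2 + 5*z + 12) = (z - 3)*(z + 3)*(z^2 - 3*z - 4) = (z - 3)*(z + 1)*(z + 3)*(z - 4)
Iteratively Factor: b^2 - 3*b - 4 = (b - 4)*(b + 1)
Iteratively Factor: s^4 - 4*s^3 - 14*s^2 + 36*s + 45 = (s + 3)*(s^3 - 7*s^2 + 7*s + 15) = (s - 5)*(s + 3)*(s^2 - 2*s - 3) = (s - 5)*(s + 1)*(s + 3)*(s - 3)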